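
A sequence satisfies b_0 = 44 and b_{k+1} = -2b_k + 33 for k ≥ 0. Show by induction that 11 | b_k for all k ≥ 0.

Base case: b_0 = 44 = 11·4, so 11 | b_0.
Assume 11 | b_m, so b_m = 11t for some integer t.
Then b_{m+1} = -2b_m + 33 = -2·(11t) + 33 = 11(-2t + 3), so 11 | b_{m+1}.
This completes the inductive step, so 11 | b_k for all k ≥ 0.

11 | b_k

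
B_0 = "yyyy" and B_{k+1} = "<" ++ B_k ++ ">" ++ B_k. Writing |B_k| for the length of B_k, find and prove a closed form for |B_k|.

Claim: |B_k| = 6·2^k − 2.

Base case: |B_0| = 4, and 6·2^0 − 2 = 4.
Assume |B_m| = 6·2^m − 2.
Then |B_{m+1}| = 1 + |B_m| + 1 + |B_m| = 2|B_m| + 2 = 2(6·2^m − 2) + 2 = 6·2^{m+1} − 4 + 2 = 6·2^{m+1} − 2.
So the formula holds for m+1, and by induction |B_k| = 6·2^k − 2 for all k ≥ 0.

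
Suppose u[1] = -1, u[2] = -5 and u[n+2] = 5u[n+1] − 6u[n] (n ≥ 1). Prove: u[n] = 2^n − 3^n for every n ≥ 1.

Base cases: u[1] = -1 and 2^1 − 3^1 = -1; u[2] = -5 and 2^2 − 3^2 = -5.
Assume u[j] = 2^j − 3^j for all 1 ≤ j ≤ m, where m ≥ 2.
Then u[m+1] = 5u[m] − 6u[m−1] = 5·(2^m − 3^m) − 6·(2^{m−1} − 3^{m−1}) = (5·2 − 6)2^{m−1} − (5·3 − 6)3^{m−1} = 4·2^{m−1} − 9·3^{m−1} = 2^{m+1} − 3^{m+1}.
This completes the inductive step, so u[n] = 2^n − 3^n for all n ≥ 1.

u[n] = 2^n − 3^n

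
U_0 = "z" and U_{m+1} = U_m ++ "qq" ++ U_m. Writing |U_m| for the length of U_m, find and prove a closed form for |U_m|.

Claim: |U_m| = 3·2^m − 2.

Base case: |U_0| = 1, and 3·2^0 − 2 = 1.
Assume |U_r| = 3·2^r − 2.
Then |U_{r+1}| = |U_r| + 2 + |U_r| = 2|U_r| + 2 = 2(3·2^r − 2) + 2 = 3·2^{r+1} − 4 + 2 = 3·2^{r+1} − 2.
So the formula holds for r+1, and by induction |U_m| = 3·2^m − 2 for all m ≥ 0.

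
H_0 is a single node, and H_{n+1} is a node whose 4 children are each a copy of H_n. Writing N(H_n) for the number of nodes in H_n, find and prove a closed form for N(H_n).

Claim: N(H_n) = (4^{n+1} − 1)/3.

Base case: N(H_0) = 1, and (4^{0+1} − 1)/3 = 1.
Assume N(H_m) = (4^{m+1} − 1)/3.
Then N(H_{m+1}) = 1 + 4N(H_m) = 1 + 4·(4^{m+1} − 1)/3 = 1 + (4^{m+2} − 4)/3 = (3 + 4^{m+2} − 4)/3 = (4^{m+2} − 1)/3.
By induction, N(H_n) = (4^{n+1} − 1)/3 for all n ≥ 0.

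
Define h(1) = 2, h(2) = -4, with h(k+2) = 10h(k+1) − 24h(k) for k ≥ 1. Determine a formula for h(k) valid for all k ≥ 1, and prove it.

Claim: h(k) = 2·4^k − 6^k.

Base cases: h(1) = 2 and 2·4^1 − 6^1 = 2; h(2) = -4 and 2·4^2 − 6^2 = -4.
Assume h(j) = 2·4^j − 6^j for all 1 ≤ j ≤ m, where m ≥ 2.
Then h(m+1) = 10h(m) − 24h(m−1) = 10·(2·4^m − 6^m) − 24·(2·4^{m−1} − 6^{m−1}) = 2·(10·4 − 24)4^{m−1} − (10·6 − 24)6^{m−1} = 32·4^{m−1} − 36·6^{m−1} = 2·4^{m+1} − 6^{m+1}.
So the formula holds for m+1, and by strong induction h(k) = 2·4^k − 6^k for all k ≥ 1.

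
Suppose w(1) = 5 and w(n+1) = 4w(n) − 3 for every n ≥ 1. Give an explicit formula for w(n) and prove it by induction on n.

Claim: w(n) = 4^n + 1.

Base case: w(1) = 5, and 4^1 + 1 = 4 + 1 = 5.
Assume w(k) = 4^k + 1 for some k ≥ 1.
Then w(k+1) = 4w(k) − 3 = 4·(4^k + 1) − 3 = 4^{k+1} + 4 − 3 = 4^{k+1} + 1.
So the formula holds for k+1, and by induction w(n) = 4^n + 1 for all n ≥ 1.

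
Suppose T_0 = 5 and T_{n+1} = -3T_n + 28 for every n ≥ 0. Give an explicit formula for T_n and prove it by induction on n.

Claim: T_n = -2·(-3)^n + 7.

Base case: T_0 = 5, and -2·(-3)^0 + 7 = -2 + 7 = 5.
Assume T_k = -2·(-3)^k + 7 for some k ≥ 0.
Then T_{k+1} = -3T_k + 28 = -3·(-2·(-3)^k + 7) + 28 = 6·(-3)^k − 21 + 28 = -2·(-3)^{k+1} + 7.
So the formula holds for k+1, and by induction T_n = -2·(-3)^n + 7 for all n ≥ 0.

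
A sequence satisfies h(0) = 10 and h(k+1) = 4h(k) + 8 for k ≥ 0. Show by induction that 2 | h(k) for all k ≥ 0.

Base case: h(0) = 10 = 2·5, so 2 | h(0).
Assume 2 | h(m), so h(m) = 2t for some integer t.
Then h(m+1) = 4h(m) + 8 = 4·(2t) + 8 = 2(4t + 4), so 2 | h(m+1).
By induction, 2 | h(k) for all k ≥ 0.

2 | h(k)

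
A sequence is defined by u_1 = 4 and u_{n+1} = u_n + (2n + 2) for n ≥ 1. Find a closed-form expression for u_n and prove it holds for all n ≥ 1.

Claim: u_n = n^2 + n + 2.

Base case: u_1 = 4, and 1^2 + 1 + 2 = 4.
Assume u_m = m^2 + m + 2.
Then u_{m+1} = u_m + (2m + 2) = (m^2 + m + 2) + (2m + 2) = m^2 + 3m + 4,
and (m+1)^2 + (m+1) + 2 = m^2 + 3m + 4.
By induction, u_n = n^2 + n + 2 for all n ≥ 1.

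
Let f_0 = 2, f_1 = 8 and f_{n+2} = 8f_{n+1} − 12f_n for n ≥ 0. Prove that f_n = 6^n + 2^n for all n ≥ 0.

Base cases: f_0 = 2 and 6^0 + 2^0 = 2; f_1 = 8 and 6^1 + 2^1 = 8.
Assume f_j = 6^j + 2^j for all 0 ≤ j ≤ r, where r ≥ 1.
Then f_{r+1} = 8f_r − 12f_{r−1} = 8·(6^r + 2^r) − 12·(6^{r−1} + 2^{r−1}) = (8·6 − 12)6^{r−1} + (8·2 − 12)2^{r−1} = 36·6^{r−1} + 4·2^{r−1} = 6^{r+1} + 2^{r+1}.
Hence f_n = 6^n + 2^n for every n ≥ 0, by strong induction.

f_n = 6^n + 2^n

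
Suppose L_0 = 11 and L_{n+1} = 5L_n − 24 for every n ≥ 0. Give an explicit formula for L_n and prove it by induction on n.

Claim: L_n = 5^{n+1} + 6.

Base case: L_0 = 11, and 5^{0+1} + 6 = 5 + 6 = 11.
Assume L_j = 5^{j+1} + 6 for some j ≥ 0.
Then L_{j+1} = 5L_j − 24 = 5·(5^{j+1} + 6) − 24 = 5^{j+2} + 30 − 24 = 5^{j+2} + 6.
By induction, L_n = 5^{n+1} + 6 for all n ≥ 0.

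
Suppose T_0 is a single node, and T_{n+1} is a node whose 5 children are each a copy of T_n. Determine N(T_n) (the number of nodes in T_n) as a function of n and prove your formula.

Claim: N(T_n) = (5^{n+1} − 1)/4.

Base case: N(T_0) = 1, and (5^{0+1} − 1)/4 = 1.
Assume N(T_m) = (5^{m+1} − 1)/4.
Then N(T_{m+1}) = 1 + 5N(T_m) = 1 + 5·(5^{m+1} − 1)/4 = 1 + (5^{m+2} − 5)/4 = (4 + 5^{m+2} − 5)/4 = (5^{m+2} − 1)/4.
So the formula holds for m+1, and by induction N(T_n) = (5^{n+1} − 1)/4 for all n ≥ 0.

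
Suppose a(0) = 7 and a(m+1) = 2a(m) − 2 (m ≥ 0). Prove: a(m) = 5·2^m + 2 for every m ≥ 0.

Base case: a(0) = 7, and 5·2^0 + 2 = 5 + 2 = 7.
Assume a(k) = 5·2^k + 2 for some k ≥ 0.
Then a(k+1) = 2a(k) − 2 = 2·(5·2^k + 2) − 2 = 10·2^k + 4 − 2 = 5·2^{k+1} + 2.
So the formula holds for k+1, and by induction a(m) = 5·2^m + 2 for all m ≥ 0.

a(m) = 5·2^m + 2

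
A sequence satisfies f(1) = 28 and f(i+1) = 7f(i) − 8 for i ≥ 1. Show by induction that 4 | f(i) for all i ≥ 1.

Base case: f(1) = 28 = 4·7, so 4 | f(1).
Assume 4 | f(m), so f(m) = 4t for some integer t.
Then f(m+1) = 7f(m) − 8 = 7·(4t) − 8 = 4(7t − 2), so 4 | f(m+1).
Hence 4 | f(i) for every i ≥ 1, by induction.

4 | f(i)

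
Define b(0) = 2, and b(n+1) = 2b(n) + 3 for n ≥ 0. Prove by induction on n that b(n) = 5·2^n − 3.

Base case: b(0) = 2, and 5·2^0 − 3 = 5 − 3 = 2.
Assume b(k) = 5·2^k − 3 for some k ≥ 0.
Then b(k+1) = 2b(k) + 3 = 2·(5·2^k − 3) + 3 = 10·2^k − 6 + 3 = 5·2^{k+1} − 3.
This completes the inductive step, so b(n) = 5·2^n − 3 for all n ≥ 0.

b(n) = 5·2^n − 3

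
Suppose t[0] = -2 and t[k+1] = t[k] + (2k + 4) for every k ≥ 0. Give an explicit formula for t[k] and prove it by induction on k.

Claim: t[k] = k^2 + 3k − 2.

Base case: t[0] = -2, and 0^2 + 3·0 − 2 = -2.
Assume t[r] = r^2 + 3r − 2.
Then t[r+1] = t[r] + (2r + 4) = (r^2 + 3r − 2) + (2r + 4) = r^2 + 5r + 2,
and (r+1)^2 + 3·(r+1) − 2 = r^2 + 5r + 2.
Hence t[k] = k^2 + 3k − 2 for every k ≥ 0, by induction.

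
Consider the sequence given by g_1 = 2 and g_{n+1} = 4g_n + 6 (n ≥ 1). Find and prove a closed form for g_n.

Claim: g_n = 4^n − 2.

Base case: g_1 = 2, and 4^1 − 2 = 4 − 2 = 2.
Assume g_k = 4^k − 2 for some k ≥ 1.
Then g_{k+1} = 4g_k + 6 = 4·(4^k − 2) + 6 = 4^{k+1} − 8 + 6 = 4^{k+1} − 2.
So the formula holds for k+1, and by induction g_n = 4^n − 2 for all n ≥ 1.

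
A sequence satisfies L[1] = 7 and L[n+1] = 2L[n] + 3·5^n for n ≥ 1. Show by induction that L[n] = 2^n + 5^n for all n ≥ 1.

Base case: L[1] = 7, and 2^1 + 5^1 = 2 + 5 = 7.
Assume L[j] = 2^j + 5^j for some j ≥ 1.
Then L[j+1] = 2L[j] + 3·5^j = 2·(2^j + 5^j) + 3·5^j = 2^{j+1} + 2·5^j + 3·5^j = 2^{j+1} + 5·5^j = 2^{j+1} + 5^{j+1}.
This completes the inductive step, so L[n] = 2^n + 5^n for all n ≥ 1.

L[n] = 2^n + 5^n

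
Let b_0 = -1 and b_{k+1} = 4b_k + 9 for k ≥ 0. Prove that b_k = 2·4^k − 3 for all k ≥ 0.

Base case: b_0 = -1, and 2·4^0 − 3 = 2 − 3 = -1.
Assume b_r = 2·4^r − 3 for some r ≥ 0.
Then b_{r+1} = 4b_r + 9 = 4·(2·4^r − 3) + 9 = 8·4^r − 12 + 9 = 2·4^{r+1} − 3.
This completes the inductive step, so b_k = 2·4^k − 3 for all k ≥ 0.

b_k = 2·4^k − 3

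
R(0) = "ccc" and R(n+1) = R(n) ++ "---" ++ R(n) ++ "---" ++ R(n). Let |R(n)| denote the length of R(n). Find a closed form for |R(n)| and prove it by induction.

Claim: |R(n)| = 6·3^n − 3.

Base case: |R(0)| = 3, and 6·3^0 − 3 = 3.
Assume |R(k)| = 6·3^k − 3.
Then |R(k+1)| = 3|R(k)| + 6 = 3(6·3^k − 3) + 6 = 6·3^{k+1} − 9 + 6 = 6·3^{k+1} − 3.
This completes the inductive step, so |R(n)| = 6·3^n − 3 for all n ≥ 0.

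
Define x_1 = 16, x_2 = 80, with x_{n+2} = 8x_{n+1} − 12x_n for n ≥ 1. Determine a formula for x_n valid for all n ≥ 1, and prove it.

Claim: x_n = 2·2^n + 2·6^n.

Base cases: x_1 = 16 and 2·2^1 + 2·6^1 = 16; x_2 = 80 and 2·2^2 + 2·6^2 = 80.
Assume x_j = 2·2^j + 2·6^j for all 1 ≤ j ≤ r, where r ≥ 2.
Then x_{r+1} = 8x_r − 12x_{r−1} = 8·(2·2^r + 2·6^r) − 12·(2·2^{r−1} + 2·6^{r−1}) = 2·(8·2 − 12)2^{r−1} + 2·(8·6 − 12)6^{r−1} = 8·2^{r−1} + 72·6^{r−1} = 2·2^{r+1} + 2·6^{r+1}.
This completes the inductive step, so x_n = 2·2^n + 2·6^n for all n ≥ 1.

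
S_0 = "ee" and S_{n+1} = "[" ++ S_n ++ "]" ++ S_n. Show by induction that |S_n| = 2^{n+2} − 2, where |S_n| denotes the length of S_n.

Base case: |S_0| = 2, and 2^{0+2} − 2 = 2.
Assume |S_m| = 2^{m+2} − 2.
Then |S_{m+1}| = 1 + |S_m| + 1 + |S_m| = 2|S_m| + 2 = 2(2^{m+2} − 2) + 2 = 2^{m+3} − 4 + 2 = 2^{m+3} − 2.
Hence |S_n| = 2^{n+2} − 2 for every n ≥ 0, by induction.

|S_n| = 2^{n+2} − 2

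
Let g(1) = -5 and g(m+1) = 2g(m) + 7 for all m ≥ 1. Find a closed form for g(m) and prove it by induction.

Claim: g(m) = 2^m − 7.

Base case: g(1) = -5, and 2^1 − 7 = 2 − 7 = -5.
Assume g(k) = 2^k − 7 for some k ≥ 1.
Then g(k+1) = 2g(k) + 7 = 2·(2^k − 7) + 7 = 2^{k+1} − 14 + 7 = 2^{k+1} − 7.
This completes the inductive step, so g(m) = 2^m − 7 for all m ≥ 1.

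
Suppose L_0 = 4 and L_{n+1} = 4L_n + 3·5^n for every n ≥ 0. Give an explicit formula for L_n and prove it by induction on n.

Claim: L_n = 4^n + 3·5^n.

Base case: L_0 = 4, and 4^0 + 3·5^0 = 1 + 3 = 4.
Assume L_j = 4^j + 3·5^j for some j ≥ 0.
Then L_{j+1} = 4L_j + 3·5^j = 4·(4^j + 3·5^j) + 3·5^j = 4^{j+1} + 12·5^j + 3·5^j = 4^{j+1} + 15·5^j = 4^{j+1} + 3·5^{j+1}.
Hence L_n = 4^n + 3·5^n for every n ≥ 0, by induction.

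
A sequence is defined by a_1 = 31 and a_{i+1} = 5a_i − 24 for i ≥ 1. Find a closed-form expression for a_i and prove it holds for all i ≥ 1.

Claim: a_i = 5^{i+1} + 6.

Base case: a_1 = 31, and 5^{1+1} + 6 = 25 + 6 = 31.
Assume a_j = 5^{j+1} + 6 for some j ≥ 1.
Then a_{j+1} = 5a_j − 24 = 5·(5^{j+1} + 6) − 24 = 5^{j+2} + 30 − 24 = 5^{j+2} + 6.
By induction, a_i = 5^{i+1} + 6 for all i ≥ 1.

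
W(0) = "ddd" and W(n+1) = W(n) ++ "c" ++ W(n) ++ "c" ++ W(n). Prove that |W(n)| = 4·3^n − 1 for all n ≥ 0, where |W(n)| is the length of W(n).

Base case: |W(0)| = 3, and 4·3^0 − 1 = 3.
Assume |W(m)| = 4·3^m − 1.
Then |W(m+1)| = 3|W(m)| + 2 = 3(4·3^m − 1) + 2 = 4·3^{m+1} − 3 + 2 = 4·3^{m+1} − 1.
So the formula holds for m+1, and by induction |W(n)| = 4·3^n − 1 for all n ≥ 0.

|W(n)| = 4·3^n − 1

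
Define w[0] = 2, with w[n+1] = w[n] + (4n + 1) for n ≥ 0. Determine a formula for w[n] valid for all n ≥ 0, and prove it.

Claim: w[n] = 2n^2 − n + 2.

Base case: w[0] = 2, and 2·0^2 − 0 + 2 = 2.
Assume w[j] = 2j^2 − j + 2.
Then w[j+1] = w[j] + (4j + 1) = (2j^2 − j + 2) + (4j + 1) = 2j^2 + 3j + 3,
and 2·(j+1)^2 − (j+1) + 2 = 2j^2 + 3j + 3.
Hence w[n] = 2n^2 − n + 2 for every n ≥ 0, by induction.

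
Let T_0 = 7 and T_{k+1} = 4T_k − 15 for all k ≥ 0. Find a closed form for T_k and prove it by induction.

Claim: T_k = 2·4^k + 5.

Base case: T_0 = 7, and 2·4^0 + 5 = 2 + 5 = 7.
Assume T_r = 2·4^r + 5 for some r ≥ 0.
Then T_{r+1} = 4T_r − 15 = 4·(2·4^r + 5) − 15 = 8·4^r + 20 − 15 = 2·4^{r+1} + 5.
Hence T_k = 2·4^k + 5 for every k ≥ 0, by induction.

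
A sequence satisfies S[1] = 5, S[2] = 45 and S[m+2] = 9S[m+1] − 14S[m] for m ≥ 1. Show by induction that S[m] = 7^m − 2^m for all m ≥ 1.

Base cases: S[1] = 5 and 7^1 − 2^1 = 5; S[2] = 45 and 7^2 − 2^2 = 45.
Assume S[j] = 7^j − 2^j for all 1 ≤ j ≤ r, where r ≥ 2.
Then S[r+1] = 9S[r] − 14S[r−1] = 9·(7^r − 2^r) − 14·(7^{r−1} − 2^{r−1}) = (9·7 − 14)7^{r−1} − (9·2 − 14)2^{r−1} = 49·7^{r−1} − 4·2^{r−1} = 7^{r+1} − 2^{r+1}.
So the formula holds for r+1, and by strong induction S[m] = 7^m − 2^m for all m ≥ 1.

S[m] = 7^m − 2^m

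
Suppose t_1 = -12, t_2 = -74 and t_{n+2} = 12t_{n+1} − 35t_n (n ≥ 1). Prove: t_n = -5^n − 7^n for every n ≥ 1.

Base cases: t_1 = -12 and -5^1 − 7^1 = -12; t_2 = -74 and -5^2 − 7^2 = -74.
Assume t_j = -5^j − 7^j for all 1 ≤ j ≤ k, where k ≥ 2.
Then t_{k+1} = 12t_k − 35t_{k−1} = 12·(-5^k − 7^k) − 35·(-5^{k−1} − 7^{k−1}) = -(12·5 − 35)5^{k−1} − (12·7 − 35)7^{k−1} = -25·5^{k−1} − 49·7^{k−1} = -5^{k+1} − 7^{k+1}.
Hence t_n = -5^n − 7^n for every n ≥ 1, by strong induction.

t_n = -5^n − 7^n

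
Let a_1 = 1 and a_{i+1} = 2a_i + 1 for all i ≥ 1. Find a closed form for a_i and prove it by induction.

Claim: a_i = 2^i − 1.

Base case: a_1 = 1, and 2^1 − 1 = 2 − 1 = 1.
Assume a_r = 2^r − 1 for some r ≥ 1.
Then a_{r+1} = 2a_r + 1 = 2·(2^r − 1) + 1 = 2^{r+1} − 2 + 1 = 2^{r+1} − 1.
Hence a_i = 2^i − 1 for every i ≥ 1, by induction.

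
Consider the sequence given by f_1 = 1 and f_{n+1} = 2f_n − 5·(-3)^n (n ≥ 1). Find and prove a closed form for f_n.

Claim: f_n = 2·2^n + (-3)^n.

Base case: f_1 = 1, and 2·2^1 + (-3)^1 = 4 − 3 = 1.
Assume f_k = 2·2^k + (-3)^k for some k ≥ 1.
Then f_{k+1} = 2f_k − 5·(-3)^k = 2·(2·2^k + (-3)^k) − 5·(-3)^k = 2·2^{k+1} + 2·(-3)^k − 5·(-3)^k = 2·2^{k+1} − 3·(-3)^k = 2·2^{k+1} + (-3)^{k+1}.
So the formula holds for k+1, and by induction f_n = 2·2^n + (-3)^n for all n ≥ 1.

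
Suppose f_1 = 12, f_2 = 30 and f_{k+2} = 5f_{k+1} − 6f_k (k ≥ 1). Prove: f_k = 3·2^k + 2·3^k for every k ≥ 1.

Base cases: f_1 = 12 and 3·2^1 + 2·3^1 = 12; f_2 = 30 and 3·2^2 + 2·3^2 = 30.
Assume f_i = 3·2^i + 2·3^i for all 1 ≤ i ≤ j, where j ≥ 2.
Then f_{j+1} = 5f_j − 6f_{j−1} = 5·(3·2^j + 2·3^j) − 6·(3·2^{j−1} + 2·3^{j−1}) = 3·(5·2 − 6)2^{j−1} + 2·(5·3 − 6)3^{j−1} = 12·2^{j−1} + 18·3^{j−1} = 3·2^{j+1} + 2·3^{j+1}.
By strong induction, f_k = 3·2^k + 2·3^k for all k ≥ 1.

f_k = 3·2^k + 2·3^k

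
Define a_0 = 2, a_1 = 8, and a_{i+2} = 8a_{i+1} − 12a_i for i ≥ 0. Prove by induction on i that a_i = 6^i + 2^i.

Base cases: a_0 = 2 and 6^0 + 2^0 = 2; a_1 = 8 and 6^1 + 2^1 = 8.
Assume a_j = 6^j + 2^j for all 0 ≤ j ≤ m, where m ≥ 1.
Then a_{m+1} = 8a_m − 12a_{m−1} = 8·(6^m + 2^m) − 12·(6^{m−1} + 2^{m−1}) = (8·6 − 12)6^{m−1} + (8·2 − 12)2^{m−1} = 36·6^{m−1} + 4·2^{m−1} = 6^{m+1} + 2^{m+1}.
This completes the inductive step, so a_i = 6^i + 2^i for all i ≥ 0.

a_i = 6^i + 2^i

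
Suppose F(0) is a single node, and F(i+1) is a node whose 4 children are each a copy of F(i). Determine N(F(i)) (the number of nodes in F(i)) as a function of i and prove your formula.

Claim: N(F(i)) = (4^{i+1} − 1)/3.

Base case: N(F(0)) = 1, and (4^{0+1} − 1)/3 = 1.
Assume N(F(m)) = (4^{m+1} − 1)/3.
Then N(F(m+1)) = 1 + 4N(F(m)) = 1 + 4·(4^{m+1} − 1)/3 = 1 + (4^{m+2} − 4)/3 = (3 + 4^{m+2} − 4)/3 = (4^{m+2} − 1)/3.
Hence N(F(i)) = (4^{i+1} − 1)/3 for every i ≥ 0, by induction.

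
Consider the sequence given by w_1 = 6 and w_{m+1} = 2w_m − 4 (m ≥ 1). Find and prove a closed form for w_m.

Claim: w_m = 2^m + 4.

Base case: w_1 = 6, and 2^1 + 4 = 2 + 4 = 6.
Assume w_j = 2^j + 4 for some j ≥ 1.
Then w_{j+1} = 2w_j − 4 = 2·(2^j + 4) − 4 = 2^{j+1} + 8 − 4 = 2^{j+1} + 4.
Hence w_m = 2^m + 4 for every m ≥ 1, by induction.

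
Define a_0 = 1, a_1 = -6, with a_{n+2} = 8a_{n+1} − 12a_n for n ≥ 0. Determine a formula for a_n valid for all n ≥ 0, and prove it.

Claim: a_n = 3·2^n − 2·6^n.

Base cases: a_0 = 1 and 3·2^0 − 2·6^0 = 1; a_1 = -6 and 3·2^1 − 2·6^1 = -6.
Assume a_i = 3·2^i − 2·6^i for all 0 ≤ i ≤ j, where j ≥ 1.
Then a_{j+1} = 8a_j − 12a_{j−1} = 8·(3·2^j − 2·6^j) − 12·(3·2^{j−1} − 2·6^{j−1}) = 3·(8·2 − 12)2^{j−1} − 2·(8·6 − 12)6^{j−1} = 12·2^{j−1} − 72·6^{j−1} = 3·2^{j+1} − 2·6^{j+1}.
By strong induction, a_n = 3·2^n − 2·6^n for all n ≥ 0.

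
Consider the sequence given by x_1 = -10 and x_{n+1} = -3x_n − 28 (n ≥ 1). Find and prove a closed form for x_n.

Claim: x_n = (-3)^n − 7.

Base case: x_1 = -10, and (-3)^1 − 7 = -3 − 7 = -10.
Assume x_k = (-3)^k − 7 for some k ≥ 1.
Then x_{k+1} = -3x_k − 28 = -3·((-3)^k − 7) − 28 = -3·(-3)^k + 21 − 28 = (-3)^{k+1} − 7.
So the formula holds for k+1, and by induction x_n = (-3)^n − 7 for all n ≥ 1.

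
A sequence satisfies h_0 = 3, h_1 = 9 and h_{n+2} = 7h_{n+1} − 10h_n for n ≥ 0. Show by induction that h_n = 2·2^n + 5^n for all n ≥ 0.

Base cases: h_0 = 3 and 2·2^0 + 5^0 = 3; h_1 = 9 and 2·2^1 + 5^1 = 9.
Assume h_j = 2·2^j + 5^j for all 0 ≤ j ≤ m, where m ≥ 1.
Then h_{m+1} = 7h_m − 10h_{m−1} = 7·(2·2^m + 5^m) − 10·(2·2^{m−1} + 5^{m−1}) = 2·(7·2 − 10)2^{m−1} + (7·5 − 10)5^{m−1} = 8·2^{m−1} + 25·5^{m−1} = 2·2^{m+1} + 5^{m+1}.
By strong induction, h_n = 2·2^n + 5^n for all n ≥ 0.

h_n = 2·2^n + 5^n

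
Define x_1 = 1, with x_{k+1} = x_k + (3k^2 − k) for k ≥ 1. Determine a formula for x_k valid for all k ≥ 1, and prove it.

Claim: x_k = k^3 − 2k^2 + k + 1.

Base case: x_1 = 1, and 1^3 − 2·1^2 + 1 + 1 = 1.
Assume x_j = j^3 − 2j^2 + j + 1.
Then x_{j+1} = x_j + (3j^2 − j) = (j^3 − 2j^2 + j + 1) + (3j^2 − j) = j^3 + j^2 + 1,
and (j+1)^3 − 2·(j+1)^2 + (j+1) + 1 = j^3 + j^2 + 1.
Hence x_k = k^3 − 2k^2 + k + 1 for every k ≥ 1, by induction.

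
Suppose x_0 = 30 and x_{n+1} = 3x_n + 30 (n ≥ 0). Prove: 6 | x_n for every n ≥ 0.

Base case: x_0 = 30 = 6·5, so 6 | x_0.
Assume 6 | x_r, so x_r = 6t for some integer t.
Then x_{r+1} = 3x_r + 30 = 3·(6t) + 30 = 6(3t + 5), so 6 | x_{r+1}.
This completes the inductive step, so 6 | x_n for all n ≥ 0.

6 | x_n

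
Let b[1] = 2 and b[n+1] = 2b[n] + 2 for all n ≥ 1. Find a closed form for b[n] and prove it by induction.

Claim: b[n] = 2^{n+1} − 2.

Base case: b[1] = 2, and 2^{1+1} − 2 = 4 − 2 = 2.
Assume b[k] = 2^{k+1} − 2 for some k ≥ 1.
Then b[k+1] = 2b[k] + 2 = 2·(2^{k+1} − 2) + 2 = 2^{k+2} − 4 + 2 = 2^{k+2} − 2.
So the formula holds for k+1, and by induction b[n] = 2^{n+1} − 2 for all n ≥ 1.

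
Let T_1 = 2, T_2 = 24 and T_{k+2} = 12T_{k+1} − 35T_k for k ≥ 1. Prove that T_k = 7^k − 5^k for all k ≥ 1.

Base cases: T_1 = 2 and 7^1 − 5^1 = 2; T_2 = 24 and 7^2 − 5^2 = 24.
Assume T_j = 7^j − 5^j for all 1 ≤ j ≤ r, where r ≥ 2.
Then T_{r+1} = 12T_r − 35T_{r−1} = 12·(7^r − 5^r) − 35·(7^{r−1} − 5^{r−1}) = (12·7 − 35)7^{r−1} − (12·5 − 35)5^{r−1} = 49·7^{r−1} − 25·5^{r−1} = 7^{r+1} − 5^{r+1}.
By strong induction, T_k = 7^k − 5^k for all k ≥ 1.

T_k = 7^k − 5^k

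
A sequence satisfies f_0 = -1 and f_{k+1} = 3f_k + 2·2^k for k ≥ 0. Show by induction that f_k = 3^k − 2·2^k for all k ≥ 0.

Base case: f_0 = -1, and 3^0 − 2·2^0 = 1 − 2 = -1.
Assume f_r = 3^r − 2·2^r for some r ≥ 0.
Then f_{r+1} = 3f_r + 2·2^r = 3·(3^r − 2·2^r) + 2·2^r = 3^{r+1} − 6·2^r + 2·2^r = 3^{r+1} − 4·2^r = 3^{r+1} − 2·2^{r+1}.
This completes the inductive step, so f_k = 3^k − 2·2^k for all k ≥ 0.

f_k = 3^k − 2·2^k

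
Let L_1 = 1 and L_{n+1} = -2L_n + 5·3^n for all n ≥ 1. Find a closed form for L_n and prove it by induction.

Claim: L_n = (-2)^n + 3^n.

Base case: L_1 = 1, and (-2)^1 + 3^1 = -2 + 3 = 1.
Assume L_m = (-2)^m + 3^m for some m ≥ 1.
Then L_{m+1} = -2L_m + 5·3^m = -2·((-2)^m + 3^m) + 5·3^m = (-2)^{m+1} − 2·3^m + 5·3^m = (-2)^{m+1} + 3·3^m = (-2)^{m+1} + 3^{m+1}.
By induction, L_n = (-2)^n + 3^n for all n ≥ 1.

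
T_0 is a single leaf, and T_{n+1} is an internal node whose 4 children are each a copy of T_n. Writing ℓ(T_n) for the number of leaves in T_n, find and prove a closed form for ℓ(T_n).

Claim: ℓ(T_n) = 4^n.

Base case: ℓ(T_0) = 1, and 4^0 = 1.
Assume ℓ(T_j) = 4^j.
Then ℓ(T_{j+1}) = 4·ℓ(T_j) = 4·4^j = 4^{j+1}.
So the formula holds for j+1, and by induction ℓ(T_n) = 4^n for all n ≥ 0.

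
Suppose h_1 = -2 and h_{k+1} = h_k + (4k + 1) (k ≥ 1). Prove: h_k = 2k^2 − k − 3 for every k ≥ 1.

Base case: h_1 = -2, and 2·1^2 − 1 − 3 = -2.
Assume h_m = 2m^2 − m − 3.
Then h_{m+1} = h_m + (4m + 1) = (2m^2 − m − 3) + (4m + 1) = 2m^2 + 3m − 2,
and 2·(m+1)^2 − (m+1) − 3 = 2m^2 + 3m − 2.
By induction, h_k = 2k^2 − k − 3 for all k ≥ 1.

h_k = 2k^2 − k − 3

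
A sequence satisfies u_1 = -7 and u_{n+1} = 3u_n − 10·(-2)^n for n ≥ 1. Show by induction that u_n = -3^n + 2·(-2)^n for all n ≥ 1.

Base case: u_1 = -7, and -3^1 + 2·(-2)^1 = -3 − 4 = -7.
Assume u_k = -3^k + 2·(-2)^k for some k ≥ 1.
Then u_{k+1} = 3u_k − 10·(-2)^k = 3·(-3^k + 2·(-2)^k) − 10·(-2)^k = -3^{k+1} + 6·(-2)^k − 10·(-2)^k = -3^{k+1} − 4·(-2)^k = -3^{k+1} + 2·(-2)^{k+1}.
By induction, u_n = -3^n + 2·(-2)^n for all n ≥ 1.

u_n = -3^n + 2·(-2)^n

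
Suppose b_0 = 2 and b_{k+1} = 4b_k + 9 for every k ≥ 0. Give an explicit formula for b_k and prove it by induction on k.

Claim: b_k = 5·4^k − 3.

Base case: b_0 = 2, and 5·4^0 − 3 = 5 − 3 = 2.
Assume b_m = 5·4^m − 3 for some m ≥ 0.
Then b_{m+1} = 4b_m + 9 = 4·(5·4^m − 3) + 9 = 20·4^m − 12 + 9 = 5·4^{m+1} − 3.
This completes the inductive step, so b_k = 5·4^k − 3 for all k ≥ 0.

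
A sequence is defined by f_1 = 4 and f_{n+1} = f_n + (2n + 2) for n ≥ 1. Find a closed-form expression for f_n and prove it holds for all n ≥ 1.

Claim: f_n = n^2 + n + 2.

Base case: f_1 = 4, and 1^2 + 1 + 2 = 4.
Assume f_m = m^2 + m + 2.
Then f_{m+1} = f_m + (2m + 2) = (m^2 + m + 2) + (2m + 2) = m^2 + 3m + 4,
and (m+1)^2 + (m+1) + 2 = m^2 + 3m + 4.
This completes the inductive step, so f_n = n^2 + n + 2 for all n ≥ 1.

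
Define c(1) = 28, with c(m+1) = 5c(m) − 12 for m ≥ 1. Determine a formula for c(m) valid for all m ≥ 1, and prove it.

Claim: c(m) = 5^{m+1} + 3.

Base case: c(1) = 28, and 5^{1+1} + 3 = 25 + 3 = 28.
Assume c(r) = 5^{r+1} + 3 for some r ≥ 1.
Then c(r+1) = 5c(r) − 12 = 5·(5^{r+1} + 3) − 12 = 5^{r+2} + 15 − 12 = 5^{r+2} + 3.
This completes the inductive step, so c(m) = 5^{m+1} + 3 for all m ≥ 1.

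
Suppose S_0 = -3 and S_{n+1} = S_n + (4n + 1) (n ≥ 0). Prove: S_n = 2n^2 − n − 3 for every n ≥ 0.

Base case: S_0 = -3, and 2·0^2 − 0 − 3 = -3.
Assume S_k = 2k^2 − k − 3.
Then S_{k+1} = S_k + (4k + 1) = (2k^2 − k − 3) + (4k + 1) = 2k^2 + 3k − 2,
and 2·(k+1)^2 − (k+1) − 3 = 2k^2 + 3k − 2.
Hence S_n = 2n^2 − n − 3 for every n ≥ 0, by induction.

S_n = 2n^2 − n − 3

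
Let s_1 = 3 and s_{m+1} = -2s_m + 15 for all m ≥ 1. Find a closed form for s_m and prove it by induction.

Claim: s_m = (-2)^m + 5.

Base case: s_1 = 3, and (-2)^1 + 5 = -2 + 5 = 3.
Assume s_j = (-2)^j + 5 for some j ≥ 1.
Then s_{j+1} = -2s_j + 15 = -2·((-2)^j + 5) + 15 = -2·(-2)^j − 10 + 15 = (-2)^{j+1} + 5.
This completes the inductive step, so s_m = (-2)^m + 5 for all m ≥ 1.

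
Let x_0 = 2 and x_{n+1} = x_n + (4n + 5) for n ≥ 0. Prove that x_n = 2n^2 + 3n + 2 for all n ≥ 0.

Base case: x_0 = 2, and 2·0^2 + 3·0 + 2 = 2.
Assume x_m = 2m^2 + 3m + 2.
Then x_{m+1} = x_m + (4m + 5) = (2m^2 + 3m + 2) + (4m + 5) = 2m^2 + 7m + 7,
and 2·(m+1)^2 + 3·(m+1) + 2 = 2m^2 + 7m + 7.
Hence x_n = 2n^2 + 3n + 2 for every n ≥ 0, by induction.

x_n = 2n^2 + 3n + 2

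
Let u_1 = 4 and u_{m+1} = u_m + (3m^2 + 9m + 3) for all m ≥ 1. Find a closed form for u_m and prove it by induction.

Claim: u_m = m^3 + 3m^2 − m + 1.

Base case: u_1 = 4, and 1^3 + 3·1^2 − 1 + 1 = 4.
Assume u_j = j^3 + 3j^2 − j + 1.
Then u_{j+1} = u_j + (3j^2 + 9j + 3) = (j^3 + 3j^2 − j + 1) + (3j^2 + 9j + 3) = j^3 + 6j^2 + 8j + 4,
and (j+1)^3 + 3·(j+1)^2 − (j+1) + 1 = j^3 + 6j^2 + 8j + 4.
By induction, u_m = m^3 + 3m^2 − m + 1 for all m ≥ 1.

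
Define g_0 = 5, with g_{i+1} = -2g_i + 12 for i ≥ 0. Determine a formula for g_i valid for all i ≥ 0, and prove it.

Claim: g_i = (-2)^i + 4.

Base case: g_0 = 5, and (-2)^0 + 4 = 1 + 4 = 5.
Assume g_r = (-2)^r + 4 for some r ≥ 0.
Then g_{r+1} = -2g_r + 12 = -2·((-2)^r + 4) + 12 = -2·(-2)^r − 8 + 12 = (-2)^{r+1} + 4.
This completes the inductive step, so g_i = (-2)^i + 4 for all i ≥ 0.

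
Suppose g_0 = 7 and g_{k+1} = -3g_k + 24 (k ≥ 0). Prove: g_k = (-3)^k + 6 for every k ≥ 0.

Base case: g_0 = 7, and (-3)^0 + 6 = 1 + 6 = 7.
Assume g_r = (-3)^r + 6 for some r ≥ 0.
Then g_{r+1} = -3g_r + 24 = -3·((-3)^r + 6) + 24 = -3·(-3)^r − 18 + 24 = (-3)^{r+1} + 6.
So the formula holds for r+1, and by induction g_k = (-3)^k + 6 for all k ≥ 0.

g_k = (-3)^k + 6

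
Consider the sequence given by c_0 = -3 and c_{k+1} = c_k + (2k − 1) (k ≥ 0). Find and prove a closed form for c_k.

Claim: c_k = k^2 − 2k − 3.

Base case: c_0 = -3, and 0^2 − 2·0 − 3 = -3.
Assume c_m = m^2 − 2m − 3.
Then c_{m+1} = c_m + (2m − 1) = (m^2 − 2m − 3) + (2m − 1) = m^2 − 4,
and (m+1)^2 − 2·(m+1) − 3 = m^2 − 4.
Hence c_k = k^2 − 2k − 3 for every k ≥ 0, by induction.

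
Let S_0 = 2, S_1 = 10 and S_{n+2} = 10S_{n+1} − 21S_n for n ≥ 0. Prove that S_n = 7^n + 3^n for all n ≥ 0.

Base cases: S_0 = 2 and 7^0 + 3^0 = 2; S_1 = 10 and 7^1 + 3^1 = 10.
Assume S_j = 7^j + 3^j for all 0 ≤ j ≤ m, where m ≥ 1.
Then S_{m+1} = 10S_m − 21S_{m−1} = 10·(7^m + 3^m) − 21·(7^{m−1} + 3^{m−1}) = (10·7 − 21)7^{m−1} + (10·3 − 21)3^{m−1} = 49·7^{m−1} + 9·3^{m−1} = 7^{m+1} + 3^{m+1}.
Hence S_n = 7^n + 3^n for every n ≥ 0, by strong induction.

S_n = 7^n + 3^n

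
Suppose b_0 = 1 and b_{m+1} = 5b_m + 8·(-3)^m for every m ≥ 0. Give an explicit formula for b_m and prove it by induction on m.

Claim: b_m = 2·5^m − (-3)^m.

Base case: b_0 = 1, and 2·5^0 − (-3)^0 = 2 − 1 = 1.
Assume b_j = 2·5^j − (-3)^j for some j ≥ 0.
Then b_{j+1} = 5b_j + 8·(-3)^j = 5·(2·5^j − (-3)^j) + 8·(-3)^j = 2·5^{j+1} − 5·(-3)^j + 8·(-3)^j = 2·5^{j+1} + 3·(-3)^j = 2·5^{j+1} − (-3)^{j+1}.
So the formula holds for j+1, and by induction b_m = 2·5^m − (-3)^m for all m ≥ 0.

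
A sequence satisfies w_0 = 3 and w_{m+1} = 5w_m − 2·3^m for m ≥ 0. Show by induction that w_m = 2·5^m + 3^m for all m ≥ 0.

Base case: w_0 = 3, and 2·5^0 + 3^0 = 2 + 1 = 3.
Assume w_r = 2·5^r + 3^r for some r ≥ 0.
Then w_{r+1} = 5w_r − 2·3^r = 5·(2·5^r + 3^r) − 2·3^r = 2·5^{r+1} + 5·3^r − 2·3^r = 2·5^{r+1} + 3·3^r = 2·5^{r+1} + 3^{r+1}.
Hence w_m = 2·5^m + 3^m for every m ≥ 0, by induction.

w_m = 2·5^m + 3^m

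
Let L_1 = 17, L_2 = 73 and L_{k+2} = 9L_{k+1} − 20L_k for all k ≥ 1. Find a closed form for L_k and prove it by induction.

Claim: L_k = 3·4^k + 5^k.

Base cases: L_1 = 17 and 3·4^1 + 5^1 = 17; L_2 = 73 and 3·4^2 + 5^2 = 73.
Assume L_i = 3·4^i + 5^i for all 1 ≤ i ≤ j, where j ≥ 2.
Then L_{j+1} = 9L_j − 20L_{j−1} = 9·(3·4^j + 5^j) − 20·(3·4^{j−1} + 5^{j−1}) = 3·(9·4 − 20)4^{j−1} + (9·5 − 20)5^{j−1} = 48·4^{j−1} + 25·5^{j−1} = 3·4^{j+1} + 5^{j+1}.
So the formula holds for j+1, and by strong induction L_k = 3·4^k + 5^k for all k ≥ 1.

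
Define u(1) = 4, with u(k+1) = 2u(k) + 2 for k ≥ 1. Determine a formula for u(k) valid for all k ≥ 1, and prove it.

Claim: u(k) = 3·2^k − 2.

Base case: u(1) = 4, and 3·2^1 − 2 = 6 − 2 = 4.
Assume u(j) = 3·2^j − 2 for some j ≥ 1.
Then u(j+1) = 2u(j) + 2 = 2·(3·2^j − 2) + 2 = 6·2^j − 4 + 2 = 3·2^{j+1} − 2.
So the formula holds for j+1, and by induction u(k) = 3·2^k − 2 for all k ≥ 1.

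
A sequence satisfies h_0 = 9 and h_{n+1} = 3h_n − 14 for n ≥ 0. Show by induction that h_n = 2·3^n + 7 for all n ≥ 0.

Base case: h_0 = 9, and 2·3^0 + 7 = 2 + 7 = 9.
Assume h_k = 2·3^k + 7 for some k ≥ 0.
Then h_{k+1} = 3h_k − 14 = 3·(2·3^k + 7) − 14 = 6·3^k + 21 − 14 = 2·3^{k+1} + 7.
By induction, h_n = 2·3^n + 7 for all n ≥ 0.

h_n = 2·3^n + 7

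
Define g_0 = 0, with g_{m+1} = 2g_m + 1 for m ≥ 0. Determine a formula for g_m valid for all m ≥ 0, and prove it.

Claim: g_m = 2^m − 1.

Base case: g_0 = 0, and 2^0 − 1 = 1 − 1 = 0.
Assume g_r = 2^r − 1 for some r ≥ 0.
Then g_{r+1} = 2g_r + 1 = 2·(2^r − 1) + 1 = 2^{r+1} − 2 + 1 = 2^{r+1} − 1.
This completes the inductive step, so g_m = 2^m − 1 for all m ≥ 0.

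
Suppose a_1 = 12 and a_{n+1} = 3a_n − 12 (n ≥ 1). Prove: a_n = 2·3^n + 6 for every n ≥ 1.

Base case: a_1 = 12, and 2·3^1 + 6 = 6 + 6 = 12.
Assume a_k = 2·3^k + 6 for some k ≥ 1.
Then a_{k+1} = 3a_k − 12 = 3·(2·3^k + 6) − 12 = 6·3^k + 18 − 12 = 2·3^{k+1} + 6.
So the formula holds for k+1, and by induction a_n = 2·3^n + 6 for all n ≥ 1.

a_n = 2·3^n + 6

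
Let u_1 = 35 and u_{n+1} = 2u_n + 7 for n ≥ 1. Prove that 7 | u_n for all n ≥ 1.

Base case: u_1 = 35 = 7·5, so 7 | u_1.
Assume 7 | u_k, so u_k = 7t for some integer t.
Then u_{k+1} = 2u_k + 7 = 2·(7t) + 7 = 7(2t + 1), so 7 | u_{k+1}.
So the property holds for k+1, and by induction 7 | u_n for all n ≥ 1.

7 | u_n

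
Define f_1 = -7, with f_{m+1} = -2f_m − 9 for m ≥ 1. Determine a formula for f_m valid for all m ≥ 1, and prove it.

Claim: f_m = 2·(-2)^m − 3.

Base case: f_1 = -7, and 2·(-2)^1 − 3 = -4 − 3 = -7.
Assume f_k = 2·(-2)^k − 3 for some k ≥ 1.
Then f_{k+1} = -2f_k − 9 = -2·(2·(-2)^k − 3) − 9 = -4·(-2)^k + 6 − 9 = 2·(-2)^{k+1} − 3.
This completes the inductive step, so f_m = 2·(-2)^m − 3 for all m ≥ 1.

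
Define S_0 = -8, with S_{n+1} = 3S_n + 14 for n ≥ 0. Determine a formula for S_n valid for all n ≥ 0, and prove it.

Claim: S_n = -3^n − 7.

Base case: S_0 = -8, and -3^0 − 7 = -1 − 7 = -8.
Assume S_j = -3^j − 7 for some j ≥ 0.
Then S_{j+1} = 3S_j + 14 = 3·(-3^j − 7) + 14 = -3^{j+1} − 21 + 14 = -3^{j+1} − 7.
By induction, S_n = -3^n − 7 for all n ≥ 0.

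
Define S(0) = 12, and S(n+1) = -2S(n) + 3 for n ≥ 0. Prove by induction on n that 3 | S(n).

Base case: S(0) = 12 = 3·4, so 3 | S(0).
Assume 3 | S(r), so S(r) = 3t for some integer t.
Then S(r+1) = -2S(r) + 3 = -2·(3t) + 3 = 3(-2t + 1), so 3 | S(r+1).
This completes the inductive step, so 3 | S(n) for all n ≥ 0.

3 | S(n)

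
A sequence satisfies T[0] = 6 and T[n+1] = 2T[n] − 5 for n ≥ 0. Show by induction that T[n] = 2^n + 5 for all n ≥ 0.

Base case: T[0] = 6, and 2^0 + 5 = 1 + 5 = 6.
Assume T[m] = 2^m + 5 for some m ≥ 0.
Then T[m+1] = 2T[m] − 5 = 2·(2^m + 5) − 5 = 2^{m+1} + 10 − 5 = 2^{m+1} + 5.
By induction, T[n] = 2^n + 5 for all n ≥ 0.

T[n] = 2^n + 5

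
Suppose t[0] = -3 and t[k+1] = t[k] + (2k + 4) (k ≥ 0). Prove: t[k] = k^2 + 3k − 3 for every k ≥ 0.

Base case: t[0] = -3, and 0^2 + 3·0 − 3 = -3.
Assume t[j] = j^2 + 3j − 3.
Then t[j+1] = t[j] + (2j + 4) = (j^2 + 3j − 3) + (2j + 4) = j^2 + 5j + 1,
and (j+1)^2 + 3·(j+1) − 3 = j^2 + 5j + 1.
By induction, t[k] = k^2 + 3k − 3 for all k ≥ 0.

t[k] = k^2 + 3k − 3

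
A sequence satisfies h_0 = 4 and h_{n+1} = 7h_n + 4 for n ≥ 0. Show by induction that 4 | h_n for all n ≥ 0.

Base case: h_0 = 4 = 4·1, so 4 | h_0.
Assume 4 | h_r, so h_r = 4t for some integer t.
Then h_{r+1} = 7h_r + 4 = 7·(4t) + 4 = 4(7t + 1), so 4 | h_{r+1}.
Hence 4 | h_n for every n ≥ 0, by induction.

4 | h_n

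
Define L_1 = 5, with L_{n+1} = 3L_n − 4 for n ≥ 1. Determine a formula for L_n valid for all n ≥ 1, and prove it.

Claim: L_n = 3^n + 2.

Base case: L_1 = 5, and 3^1 + 2 = 3 + 2 = 5.
Assume L_k = 3^k + 2 for some k ≥ 1.
Then L_{k+1} = 3L_k − 4 = 3·(3^k + 2) − 4 = 3^{k+1} + 6 − 4 = 3^{k+1} + 2.
Hence L_n = 3^n + 2 for every n ≥ 1, by induction.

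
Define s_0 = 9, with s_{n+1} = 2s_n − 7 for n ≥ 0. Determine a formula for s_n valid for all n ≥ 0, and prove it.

Claim: s_n = 2^{n+1} + 7.

Base case: s_0 = 9, and 2^{0+1} + 7 = 2 + 7 = 9.
Assume s_j = 2^{j+1} + 7 for some j ≥ 0.
Then s_{j+1} = 2s_j − 7 = 2·(2^{j+1} + 7) − 7 = 2^{j+2} + 14 − 7 = 2^{j+2} + 7.
This completes the inductive step, so s_n = 2^{n+1} + 7 for all n ≥ 0.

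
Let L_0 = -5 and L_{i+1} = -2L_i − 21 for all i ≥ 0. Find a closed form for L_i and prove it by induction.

Claim: L_i = 2·(-2)^i − 7.

Base case: L_0 = -5, and 2·(-2)^0 − 7 = 2 − 7 = -5.
Assume L_k = 2·(-2)^k − 7 for some k ≥ 0.
Then L_{k+1} = -2L_k − 21 = -2·(2·(-2)^k − 7) − 21 = -4·(-2)^k + 14 − 21 = 2·(-2)^{k+1} − 7.
Hence L_i = 2·(-2)^i − 7 for every i ≥ 0, by induction.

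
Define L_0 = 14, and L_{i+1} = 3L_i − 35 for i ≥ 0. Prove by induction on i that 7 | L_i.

Base case: L_0 = 14 = 7·2, so 7 | L_0.
Assume 7 | L_m, so L_m = 7t for some integer t.
Then L_{m+1} = 3L_m − 35 = 3·(7t) − 35 = 7(3t − 5), so 7 | L_{m+1}.
Hence 7 | L_i for every i ≥ 0, by induction.

7 | L_i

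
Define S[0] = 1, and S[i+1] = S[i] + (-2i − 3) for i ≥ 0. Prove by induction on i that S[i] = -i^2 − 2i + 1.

Base case: S[0] = 1, and -0^2 − 2·0 + 1 = 1.
Assume S[r] = -r^2 − 2r + 1.
Then S[r+1] = S[r] + (-2r − 3) = (-r^2 − 2r + 1) + (-2r − 3) = -r^2 − 4r − 2,
and -(r+1)^2 − 2·(r+1) + 1 = -r^2 − 4r − 2.
By induction, S[i] = -i^2 − 2i + 1 for all i ≥ 0.

S[i] = -i^2 − 2i + 1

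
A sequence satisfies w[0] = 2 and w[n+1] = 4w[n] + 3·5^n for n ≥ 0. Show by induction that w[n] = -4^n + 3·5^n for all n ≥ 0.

Base case: w[0] = 2, and -4^0 + 3·5^0 = -1 + 3 = 2.
Assume w[r] = -4^r + 3·5^r for some r ≥ 0.
Then w[r+1] = 4w[r] + 3·5^r = 4·(-4^r + 3·5^r) + 3·5^r = -4^{r+1} + 12·5^r + 3·5^r = -4^{r+1} + 15·5^r = -4^{r+1} + 3·5^{r+1}.
By induction, w[n] = -4^n + 3·5^n for all n ≥ 0.

w[n] = -4^n + 3·5^n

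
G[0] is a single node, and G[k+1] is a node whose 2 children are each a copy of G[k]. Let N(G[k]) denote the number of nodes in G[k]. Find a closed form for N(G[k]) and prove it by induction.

Claim: N(G[k]) = 2^{k+1} − 1.

Base case: N(G[0]) = 1, and 2^{0+1} − 1 = 1.
Assume N(G[r]) = 2^{r+1} − 1.
Then N(G[r+1]) = 1 + 2N(G[r]) = 1 + 2(2^{r+1} − 1) = 2^{r+2} − 2 + 1 = 2^{r+2} − 1.
So the formula holds for r+1, and by induction N(G[k]) = 2^{k+1} − 1 for all k ≥ 0.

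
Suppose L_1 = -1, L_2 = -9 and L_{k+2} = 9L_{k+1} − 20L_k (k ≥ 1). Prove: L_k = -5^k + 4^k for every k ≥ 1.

Base cases: L_1 = -1 and -5^1 + 4^1 = -1; L_2 = -9 and -5^2 + 4^2 = -9.
Assume L_j = -5^j + 4^j for all 1 ≤ j ≤ m, where m ≥ 2.
Then L_{m+1} = 9L_m − 20L_{m−1} = 9·(-5^m + 4^m) − 20·(-5^{m−1} + 4^{m−1}) = -(9·5 − 20)5^{m−1} + (9·4 − 20)4^{m−1} = -25·5^{m−1} + 16·4^{m−1} = -5^{m+1} + 4^{m+1}.
So the formula holds for m+1, and by strong induction L_k = -5^k + 4^k for all k ≥ 1.

L_k = -5^k + 4^k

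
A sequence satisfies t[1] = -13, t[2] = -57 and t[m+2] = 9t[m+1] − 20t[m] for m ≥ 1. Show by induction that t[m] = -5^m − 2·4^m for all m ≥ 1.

Base cases: t[1] = -13 and -5^1 − 2·4^1 = -13; t[2] = -57 and -5^2 − 2·4^2 = -57.
Assume t[j] = -5^j − 2·4^j for all 1 ≤ j ≤ r, where r ≥ 2.
Then t[r+1] = 9t[r] − 20t[r−1] = 9·(-5^r − 2·4^r) − 20·(-5^{r−1} − 2·4^{r−1}) = -(9·5 − 20)5^{r−1} − 2·(9·4 − 20)4^{r−1} = -25·5^{r−1} − 32·4^{r−1} = -5^{r+1} − 2·4^{r+1}.
This completes the inductive step, so t[m] = -5^m − 2·4^m for all m ≥ 1.

t[m] = -5^m − 2·4^m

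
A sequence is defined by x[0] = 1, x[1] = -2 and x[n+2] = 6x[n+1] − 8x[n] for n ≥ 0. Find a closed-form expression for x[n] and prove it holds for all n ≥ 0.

Claim: x[n] = 3·2^n − 2·4^n.

Base cases: x[0] = 1 and 3·2^0 − 2·4^0 = 1; x[1] = -2 and 3·2^1 − 2·4^1 = -2.
Assume x[j] = 3·2^j − 2·4^j for all 0 ≤ j ≤ k, where k ≥ 1.
Then x[k+1] = 6x[k] − 8x[k−1] = 6·(3·2^k − 2·4^k) − 8·(3·2^{k−1} − 2·4^{k−1}) = 3·(6·2 − 8)2^{k−1} − 2·(6·4 − 8)4^{k−1} = 12·2^{k−1} − 32·4^{k−1} = 3·2^{k+1} − 2·4^{k+1}.
This completes the inductive step, so x[n] = 3·2^n − 2·4^n for all n ≥ 0.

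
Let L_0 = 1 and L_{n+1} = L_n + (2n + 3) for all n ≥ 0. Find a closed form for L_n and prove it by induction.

Claim: L_n = n^2 + 2n + 1.

Base case: L_0 = 1, and 0^2 + 2·0 + 1 = 1.
Assume L_k = k^2 + 2k + 1.
Then L_{k+1} = L_k + (2k + 3) = (k^2 + 2k + 1) + (2k + 3) = k^2 + 4k + 4,
and (k+1)^2 + 2·(k+1) + 1 = k^2 + 4k + 4.
Hence L_n = n^2 + 2n + 1 for every n ≥ 0, by induction.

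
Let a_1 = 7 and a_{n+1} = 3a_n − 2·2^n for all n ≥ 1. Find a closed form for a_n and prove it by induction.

Claim: a_n = 3^n + 2·2^n.

Base case: a_1 = 7, and 3^1 + 2·2^1 = 3 + 4 = 7.
Assume a_j = 3^j + 2·2^j for some j ≥ 1.
Then a_{j+1} = 3a_j − 2·2^j = 3·(3^j + 2·2^j) − 2·2^j = 3^{j+1} + 6·2^j − 2·2^j = 3^{j+1} + 4·2^j = 3^{j+1} + 2·2^{j+1}.
This completes the inductive step, so a_n = 3^n + 2·2^n for all n ≥ 1.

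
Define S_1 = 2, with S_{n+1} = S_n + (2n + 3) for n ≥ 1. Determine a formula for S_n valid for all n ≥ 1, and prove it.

Claim: S_n = n^2 + 2n − 1.

Base case: S_1 = 2, and 1^2 + 2·1 − 1 = 2.
Assume S_j = j^2 + 2j − 1.
Then S_{j+1} = S_j + (2j + 3) = (j^2 + 2j − 1) + (2j + 3) = j^2 + 4j + 2,
and (j+1)^2 + 2·(j+1) − 1 = j^2 + 4j + 2.
Hence S_n = n^2 + 2n − 1 for every n ≥ 1, by induction.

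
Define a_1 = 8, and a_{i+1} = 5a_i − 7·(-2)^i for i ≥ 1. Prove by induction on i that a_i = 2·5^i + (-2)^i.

Base case: a_1 = 8, and 2·5^1 + (-2)^1 = 10 − 2 = 8.
Assume a_j = 2·5^j + (-2)^j for some j ≥ 1.
Then a_{j+1} = 5a_j − 7·(-2)^j = 5·(2·5^j + (-2)^j) − 7·(-2)^j = 2·5^{j+1} + 5·(-2)^j − 7·(-2)^j = 2·5^{j+1} − 2·(-2)^j = 2·5^{j+1} + (-2)^{j+1}.
Hence a_i = 2·5^i + (-2)^i for every i ≥ 1, by induction.

a_i = 2·5^i + (-2)^i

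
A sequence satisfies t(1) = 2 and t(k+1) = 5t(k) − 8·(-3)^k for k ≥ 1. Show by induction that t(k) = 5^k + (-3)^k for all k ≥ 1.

Base case: t(1) = 2, and 5^1 + (-3)^1 = 5 − 3 = 2.
Assume t(j) = 5^j + (-3)^j for some j ≥ 1.
Then t(j+1) = 5t(j) − 8·(-3)^j = 5·(5^j + (-3)^j) − 8·(-3)^j = 5^{j+1} + 5·(-3)^j − 8·(-3)^j = 5^{j+1} − 3·(-3)^j = 5^{j+1} + (-3)^{j+1}.
By induction, t(k) = 5^k + (-3)^k for all k ≥ 1.

t(k) = 5^k + (-3)^k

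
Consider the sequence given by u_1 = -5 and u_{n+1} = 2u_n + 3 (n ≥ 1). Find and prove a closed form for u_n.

Claim: u_n = -2^n − 3.

Base case: u_1 = -5, and -2^1 − 3 = -2 − 3 = -5.
Assume u_j = -2^j − 3 for some j ≥ 1.
Then u_{j+1} = 2u_j + 3 = 2·(-2^j − 3) + 3 = -2^{j+1} − 6 + 3 = -2^{j+1} − 3.
Hence u_n = -2^n − 3 for every n ≥ 1, by induction.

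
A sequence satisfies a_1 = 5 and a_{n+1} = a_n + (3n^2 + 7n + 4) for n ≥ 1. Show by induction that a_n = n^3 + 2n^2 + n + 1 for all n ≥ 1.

Base case: a_1 = 5, and 1^3 + 2·1^2 + 1 + 1 = 5.
Assume a_k = k^3 + 2k^2 + k + 1.
Then a_{k+1} = a_k + (3k^2 + 7k + 4) = (k^3 + 2k^2 + k + 1) + (3k^2 + 7k + 4) = k^3 + 5k^2 + 8k + 5,
and (k+1)^3 + 2·(k+1)^2 + (k+1) + 1 = k^3 + 5k^2 + 8k + 5.
By induction, a_n = n^3 + 2n^2 + n + 1 for all n ≥ 1.

a_n = n^3 + 2n^2 + n + 1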